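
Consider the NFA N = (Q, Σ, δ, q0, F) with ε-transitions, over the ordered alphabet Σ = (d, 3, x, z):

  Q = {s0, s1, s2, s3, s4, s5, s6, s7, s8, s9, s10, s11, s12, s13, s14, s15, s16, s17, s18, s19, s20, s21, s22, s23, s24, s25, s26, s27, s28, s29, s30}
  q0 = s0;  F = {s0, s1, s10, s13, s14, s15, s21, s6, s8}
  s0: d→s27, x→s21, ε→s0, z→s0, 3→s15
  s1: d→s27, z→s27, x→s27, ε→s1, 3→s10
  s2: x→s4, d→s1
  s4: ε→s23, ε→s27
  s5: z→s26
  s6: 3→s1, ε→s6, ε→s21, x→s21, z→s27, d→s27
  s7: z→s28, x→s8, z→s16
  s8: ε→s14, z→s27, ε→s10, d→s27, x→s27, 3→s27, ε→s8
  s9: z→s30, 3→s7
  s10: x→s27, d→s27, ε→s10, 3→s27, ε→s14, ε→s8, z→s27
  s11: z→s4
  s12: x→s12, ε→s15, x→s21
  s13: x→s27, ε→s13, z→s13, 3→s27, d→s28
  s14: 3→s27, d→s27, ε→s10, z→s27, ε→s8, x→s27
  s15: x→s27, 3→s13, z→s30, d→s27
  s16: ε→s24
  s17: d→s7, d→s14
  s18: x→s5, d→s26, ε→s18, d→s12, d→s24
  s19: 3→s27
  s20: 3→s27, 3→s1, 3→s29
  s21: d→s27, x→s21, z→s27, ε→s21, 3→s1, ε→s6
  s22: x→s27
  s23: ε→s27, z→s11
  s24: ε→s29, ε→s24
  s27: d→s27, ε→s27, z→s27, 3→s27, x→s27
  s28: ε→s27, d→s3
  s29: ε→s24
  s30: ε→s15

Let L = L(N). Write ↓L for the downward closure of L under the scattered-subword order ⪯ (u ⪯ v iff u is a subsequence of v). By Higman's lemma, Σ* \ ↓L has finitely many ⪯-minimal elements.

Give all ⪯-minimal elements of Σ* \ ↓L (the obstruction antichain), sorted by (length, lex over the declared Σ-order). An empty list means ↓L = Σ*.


|Q|=31, |F|=9, |δ|=91 (27 ε).
min D↑ (7 st, q0=0, F={1}): 0:d→1,3→2,x→3,z→0 1:d→1,3→1,x→1,z→1 2:d→1,3→4,x→1,z→2 3:d→1,3→5,x→3,z→1 4:d→1,3→1,x→1,z→4 5:d→1,3→6,x→1,z→1 6:d→1,3→1,x→1,z→1 [Hopcroft].
'd': run [13, 3] end={s27,s28,s3} ∉↓L; 1/1 single-dels accept.
'3x': run [13, 10, 1] end={s27} — reject; 2/2 single-dels accept.
'xz': run [13, 7, 1] end={s27} — reject; 2/2 deletions ∈↓L.
'333': |S_i|=[13, 10, 7, 1] end={s27} rej; 3/3 single-dels accept.
4 obstructions.

Antichain: [d, 3x, xz, 333].


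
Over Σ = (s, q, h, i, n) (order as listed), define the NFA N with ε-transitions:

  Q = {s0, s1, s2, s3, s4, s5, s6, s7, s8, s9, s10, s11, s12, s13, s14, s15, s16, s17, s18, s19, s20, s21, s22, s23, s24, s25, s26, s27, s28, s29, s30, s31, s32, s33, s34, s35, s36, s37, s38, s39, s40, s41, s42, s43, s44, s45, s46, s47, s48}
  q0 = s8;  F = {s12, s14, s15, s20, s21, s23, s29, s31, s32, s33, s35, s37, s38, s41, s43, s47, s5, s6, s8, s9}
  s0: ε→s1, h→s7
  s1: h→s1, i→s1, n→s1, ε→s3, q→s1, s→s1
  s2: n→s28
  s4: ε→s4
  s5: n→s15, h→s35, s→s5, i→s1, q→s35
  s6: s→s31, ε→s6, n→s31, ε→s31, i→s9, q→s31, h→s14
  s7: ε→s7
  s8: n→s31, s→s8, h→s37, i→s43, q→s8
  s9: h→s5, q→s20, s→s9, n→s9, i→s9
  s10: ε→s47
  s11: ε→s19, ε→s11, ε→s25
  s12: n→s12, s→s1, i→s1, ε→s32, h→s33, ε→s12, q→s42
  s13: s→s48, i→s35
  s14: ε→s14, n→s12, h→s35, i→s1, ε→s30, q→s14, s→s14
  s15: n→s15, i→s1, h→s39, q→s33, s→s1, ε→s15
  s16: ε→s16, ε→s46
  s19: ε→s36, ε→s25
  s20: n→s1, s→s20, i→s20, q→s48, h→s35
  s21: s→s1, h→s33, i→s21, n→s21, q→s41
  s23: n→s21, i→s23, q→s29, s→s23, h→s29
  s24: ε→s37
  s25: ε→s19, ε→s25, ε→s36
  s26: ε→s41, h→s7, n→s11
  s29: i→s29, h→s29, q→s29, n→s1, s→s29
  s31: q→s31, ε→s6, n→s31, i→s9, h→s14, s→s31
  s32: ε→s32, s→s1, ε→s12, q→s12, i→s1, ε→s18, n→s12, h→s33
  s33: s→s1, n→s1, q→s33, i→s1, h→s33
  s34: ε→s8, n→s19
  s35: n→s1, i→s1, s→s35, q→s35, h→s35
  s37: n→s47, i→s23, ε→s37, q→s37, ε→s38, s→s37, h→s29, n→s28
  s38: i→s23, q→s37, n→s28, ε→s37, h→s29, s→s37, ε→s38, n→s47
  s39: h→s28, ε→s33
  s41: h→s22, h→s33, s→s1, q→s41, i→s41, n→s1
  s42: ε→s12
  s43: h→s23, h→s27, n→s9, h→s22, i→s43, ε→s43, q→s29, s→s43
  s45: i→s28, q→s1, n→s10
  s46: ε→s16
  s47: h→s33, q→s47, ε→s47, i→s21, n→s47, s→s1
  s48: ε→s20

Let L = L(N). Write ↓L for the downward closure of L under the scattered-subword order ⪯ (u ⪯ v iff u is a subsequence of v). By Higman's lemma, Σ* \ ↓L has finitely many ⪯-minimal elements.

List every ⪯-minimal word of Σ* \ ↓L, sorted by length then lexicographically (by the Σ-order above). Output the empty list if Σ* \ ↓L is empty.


Antichain: [hhn, hns, iqn, nhi].

|Q|=49, |F|=20, |δ|=160 (39 ε).
min D↑ (18 st, q0=0, F={9}): 0:s→0,q→0,h→1,i→2,n→3 1:s→1,q→1,h→4,i→5,n→6 2:s→2,q→4,h→5,i→2,n→7 3:s→3,q→3,h→8,i→7,n→3 4:s→4,q→4,h→4,i→4,n→9 5:s→5,q→4,h→4,i→5,n→10 6:s→9,q→6,h→11,i→10,n→6 7:s→7,q→12,h→13,i→7,n→7 8:s→8,q→8,h→14,i→9,n→15 9:s→9,q→9,h→9,i→9,n→9 10:s→9,q→16,h→11,i→10,n→10 11:s→9,q→11,h→11,i→9,n→9 12:s→12,q→12,h→14,i→12,n→9 13:s→13,q→14,h→14,i→9,n→17 14:s→14,q→14,h→14,i→9,n→9 15:s→9,q→15,h→11,i→9,n→15 16:s→9,q→16,h→11,i→16,n→9 17:s→9,q→11,h→11,i→9,n→17.
'hhn': |S_i|=[30, 23, 8, 2] end={s1,s3} rej; 3/3 deletions ∈↓L.
'hns': N↓-sim [30, 23, 14, 2] end={s1,s3} — reject; 3/3 single-dels accept.
'iqn': run [30, 18, 9, 2] end={s1,s3} ∉↓L; 3/3 single-dels accept.
'nhi': run [30, 23, 15, 2] end={s1,s3} rej; 3/3 del acc.
4 obstructions.


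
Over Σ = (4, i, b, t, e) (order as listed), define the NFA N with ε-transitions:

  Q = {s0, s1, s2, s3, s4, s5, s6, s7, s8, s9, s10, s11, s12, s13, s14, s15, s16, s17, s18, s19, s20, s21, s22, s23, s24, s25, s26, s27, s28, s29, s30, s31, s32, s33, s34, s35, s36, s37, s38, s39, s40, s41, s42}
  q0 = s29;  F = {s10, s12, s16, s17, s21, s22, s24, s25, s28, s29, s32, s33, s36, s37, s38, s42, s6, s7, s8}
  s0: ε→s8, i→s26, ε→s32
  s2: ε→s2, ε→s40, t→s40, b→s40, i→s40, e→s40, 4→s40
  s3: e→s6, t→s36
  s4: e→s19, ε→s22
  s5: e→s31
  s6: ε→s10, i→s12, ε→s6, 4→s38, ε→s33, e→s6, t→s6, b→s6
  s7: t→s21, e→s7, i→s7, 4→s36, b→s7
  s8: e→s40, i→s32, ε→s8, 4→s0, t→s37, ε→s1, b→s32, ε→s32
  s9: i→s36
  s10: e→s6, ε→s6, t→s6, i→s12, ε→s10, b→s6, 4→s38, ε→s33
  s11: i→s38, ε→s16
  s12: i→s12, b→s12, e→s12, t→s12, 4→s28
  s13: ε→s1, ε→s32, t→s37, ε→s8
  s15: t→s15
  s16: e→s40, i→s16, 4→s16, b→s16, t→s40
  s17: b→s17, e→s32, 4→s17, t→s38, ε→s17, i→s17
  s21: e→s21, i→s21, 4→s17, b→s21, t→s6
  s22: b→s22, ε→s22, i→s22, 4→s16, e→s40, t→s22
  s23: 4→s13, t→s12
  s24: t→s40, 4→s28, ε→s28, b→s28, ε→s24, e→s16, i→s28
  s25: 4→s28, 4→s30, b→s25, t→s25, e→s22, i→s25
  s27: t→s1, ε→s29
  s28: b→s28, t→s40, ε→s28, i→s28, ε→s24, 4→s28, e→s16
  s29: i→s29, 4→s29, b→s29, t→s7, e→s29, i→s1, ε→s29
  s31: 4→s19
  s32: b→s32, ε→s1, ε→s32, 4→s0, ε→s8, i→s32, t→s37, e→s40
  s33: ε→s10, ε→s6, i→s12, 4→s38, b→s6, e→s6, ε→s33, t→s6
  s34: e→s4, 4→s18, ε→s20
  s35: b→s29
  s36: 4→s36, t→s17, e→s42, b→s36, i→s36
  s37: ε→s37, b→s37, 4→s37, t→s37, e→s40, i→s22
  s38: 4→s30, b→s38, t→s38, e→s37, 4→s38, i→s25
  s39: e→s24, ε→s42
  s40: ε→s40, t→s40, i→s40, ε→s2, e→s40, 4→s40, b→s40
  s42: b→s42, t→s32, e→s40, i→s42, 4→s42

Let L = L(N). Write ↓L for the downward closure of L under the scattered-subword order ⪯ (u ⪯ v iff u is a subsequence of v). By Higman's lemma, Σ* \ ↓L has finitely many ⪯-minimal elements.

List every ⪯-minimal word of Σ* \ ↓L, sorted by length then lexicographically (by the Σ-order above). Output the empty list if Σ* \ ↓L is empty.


A = [t4ee, ttti4t].

|Q|=43, |F|=19, |δ|=162 (37 ε).
min D↑ (16 st, q0=0, F={9}): 0:4→0,i→0,b→0,t→1,e→0 1:4→2,i→1,b→1,t→3,e→1 2:4→2,i→2,b→2,t→4,e→5 3:4→4,i→3,b→3,t→6,e→3 4:4→4,i→4,b→4,t→7,e→8 5:4→5,i→5,b→5,t→8,e→9 6:4→7,i→10,b→6,t→6,e→6 7:4→7,i→11,b→7,t→7,e→12 8:4→8,i→8,b→8,t→12,e→9 9:4→9,i→9,b→9,t→9,e→9 10:4→13,i→10,b→10,t→10,e→10 11:4→13,i→11,b→11,t→11,e→14 12:4→12,i→14,b→12,t→12,e→9 13:4→13,i→13,b→13,t→9,e→15 14:4→15,i→14,b→14,t→14,e→9 15:4→15,i→15,b→15,t→9,e→9.
't4ee': run [25, 24, 18, 11, 2] end={s2,s40} rej; 4/4 single-dels accept.
'ttti4t': |S_i|=[25, 24, 21, 14, 9, 6, 2] end={s2,s40} ∉↓L; 6/6 deletions ∈↓L.
2 minimals (antichain).


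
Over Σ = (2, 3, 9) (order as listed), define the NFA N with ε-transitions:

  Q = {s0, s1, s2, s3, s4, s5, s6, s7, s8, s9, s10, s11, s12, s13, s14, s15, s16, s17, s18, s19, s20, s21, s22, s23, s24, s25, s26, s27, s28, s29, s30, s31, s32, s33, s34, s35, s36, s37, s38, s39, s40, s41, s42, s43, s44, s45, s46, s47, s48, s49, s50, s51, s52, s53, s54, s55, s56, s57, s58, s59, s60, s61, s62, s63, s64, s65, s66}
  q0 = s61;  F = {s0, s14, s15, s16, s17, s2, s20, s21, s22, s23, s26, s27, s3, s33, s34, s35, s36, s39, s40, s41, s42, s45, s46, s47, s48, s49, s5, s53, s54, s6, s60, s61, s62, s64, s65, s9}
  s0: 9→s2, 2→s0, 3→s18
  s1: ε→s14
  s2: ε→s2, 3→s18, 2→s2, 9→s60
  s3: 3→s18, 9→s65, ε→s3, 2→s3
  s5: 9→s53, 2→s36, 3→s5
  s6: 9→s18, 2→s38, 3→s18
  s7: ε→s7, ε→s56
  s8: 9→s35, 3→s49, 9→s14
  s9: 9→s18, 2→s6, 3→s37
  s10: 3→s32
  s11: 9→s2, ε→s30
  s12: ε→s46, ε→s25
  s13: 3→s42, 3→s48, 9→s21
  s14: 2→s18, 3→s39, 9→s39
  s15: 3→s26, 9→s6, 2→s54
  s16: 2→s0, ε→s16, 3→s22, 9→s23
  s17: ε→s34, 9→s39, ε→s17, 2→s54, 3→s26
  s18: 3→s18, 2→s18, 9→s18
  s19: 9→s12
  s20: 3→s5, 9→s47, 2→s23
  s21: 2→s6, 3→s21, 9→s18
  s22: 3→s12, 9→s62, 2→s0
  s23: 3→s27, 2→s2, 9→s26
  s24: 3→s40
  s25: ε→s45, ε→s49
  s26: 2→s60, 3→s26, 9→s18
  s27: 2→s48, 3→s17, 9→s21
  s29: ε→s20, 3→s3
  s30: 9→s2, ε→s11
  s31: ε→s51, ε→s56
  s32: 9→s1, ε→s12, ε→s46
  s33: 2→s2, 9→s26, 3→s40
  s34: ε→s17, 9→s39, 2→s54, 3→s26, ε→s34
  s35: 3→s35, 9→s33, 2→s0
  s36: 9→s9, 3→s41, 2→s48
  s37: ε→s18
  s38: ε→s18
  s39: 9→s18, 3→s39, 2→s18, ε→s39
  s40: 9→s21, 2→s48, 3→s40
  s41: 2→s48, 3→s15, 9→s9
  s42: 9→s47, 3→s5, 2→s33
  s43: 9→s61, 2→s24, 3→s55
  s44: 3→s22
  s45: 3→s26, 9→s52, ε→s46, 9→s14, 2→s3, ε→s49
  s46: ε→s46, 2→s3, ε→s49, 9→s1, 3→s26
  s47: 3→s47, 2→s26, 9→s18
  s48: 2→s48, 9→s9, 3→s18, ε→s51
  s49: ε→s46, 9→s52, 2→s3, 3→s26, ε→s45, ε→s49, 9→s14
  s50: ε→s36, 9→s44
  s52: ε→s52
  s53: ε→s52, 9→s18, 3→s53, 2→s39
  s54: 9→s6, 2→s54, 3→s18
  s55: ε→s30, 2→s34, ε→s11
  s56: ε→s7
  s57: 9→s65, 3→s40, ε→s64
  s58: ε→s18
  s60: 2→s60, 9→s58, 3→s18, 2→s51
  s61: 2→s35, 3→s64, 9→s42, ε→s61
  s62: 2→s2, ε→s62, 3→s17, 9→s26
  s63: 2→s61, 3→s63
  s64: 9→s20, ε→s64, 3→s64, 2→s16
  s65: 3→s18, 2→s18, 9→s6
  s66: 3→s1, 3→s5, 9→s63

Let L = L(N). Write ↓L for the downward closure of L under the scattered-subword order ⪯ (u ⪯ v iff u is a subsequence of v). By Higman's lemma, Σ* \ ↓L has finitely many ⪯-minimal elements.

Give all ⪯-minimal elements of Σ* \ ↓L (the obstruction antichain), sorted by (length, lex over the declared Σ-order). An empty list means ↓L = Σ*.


min(Σ*\↓L) = [223, 999, 93293, 93922, 323339, 323392].

|Q|=67, |F|=36, |δ|=183 (43 ε).
min D↑ (34 st, q0=0, F={10}): 0:2→1,3→2,9→3 1:2→4,3→1,9→5 2:2→6,3→2,9→7 3:2→5,3→8,9→9 4:2→4,3→10,9→11 5:2→11,3→12,9→13 6:2→4,3→14,9→15 7:2→15,3→8,9→9 8:2→16,3→8,9→17 9:2→13,3→9,9→10 10:2→10,3→10,9→10 11:2→11,3→10,9→18 12:2→19,3→12,9→20 13:2→18,3→13,9→10 14:2→4,3→21,9→22 15:2→11,3→23,9→13 16:2→19,3→24,9→25 17:2→26,3→17,9→10 18:2→18,3→10,9→10 19:2→19,3→10,9→25 20:2→27,3→20,9→10 21:2→28,3→13,9→29 22:2→11,3→30,9→13 23:2→19,3→30,9→20 24:2→19,3→31,9→25 25:2→27,3→10,9→10 26:2→10,3→26,9→10 27:2→10,3→10,9→10 28:2→28,3→10,9→32 29:2→10,3→26,9→26 30:2→33,3→13,9→26 31:2→33,3→13,9→27 32:2→10,3→10,9→27 33:2→33,3→10,9→27 [Hopcroft].
'223': run [45, 38, 14, 2] end={s18,s37} ∉↓L; 3/3 single-dels accept.
'999': run [45, 33, 14, 2] end={s18,s58} — reject; 3/3 single-dels accept.
'93293': |S_i|=[45, 33, 24, 15, 6, 2] end={s18,s37} ∉↓L; 5/5 deletions ∈↓L.
'93922': N↓-sim [45, 33, 24, 10, 4, 2] end={s18,s38} ∉↓L; 5/5 deletions ∈↓L.
'323339': N↓-sim [45, 43, 35, 32, 24, 9, 2] end={s18,s58} — reject; 6/6 single-dels accept.
'323392': |S_i|=[45, 43, 35, 32, 24, 9, 2] end={s18,s38} rej; 6/6 del acc.
6 obstructions.


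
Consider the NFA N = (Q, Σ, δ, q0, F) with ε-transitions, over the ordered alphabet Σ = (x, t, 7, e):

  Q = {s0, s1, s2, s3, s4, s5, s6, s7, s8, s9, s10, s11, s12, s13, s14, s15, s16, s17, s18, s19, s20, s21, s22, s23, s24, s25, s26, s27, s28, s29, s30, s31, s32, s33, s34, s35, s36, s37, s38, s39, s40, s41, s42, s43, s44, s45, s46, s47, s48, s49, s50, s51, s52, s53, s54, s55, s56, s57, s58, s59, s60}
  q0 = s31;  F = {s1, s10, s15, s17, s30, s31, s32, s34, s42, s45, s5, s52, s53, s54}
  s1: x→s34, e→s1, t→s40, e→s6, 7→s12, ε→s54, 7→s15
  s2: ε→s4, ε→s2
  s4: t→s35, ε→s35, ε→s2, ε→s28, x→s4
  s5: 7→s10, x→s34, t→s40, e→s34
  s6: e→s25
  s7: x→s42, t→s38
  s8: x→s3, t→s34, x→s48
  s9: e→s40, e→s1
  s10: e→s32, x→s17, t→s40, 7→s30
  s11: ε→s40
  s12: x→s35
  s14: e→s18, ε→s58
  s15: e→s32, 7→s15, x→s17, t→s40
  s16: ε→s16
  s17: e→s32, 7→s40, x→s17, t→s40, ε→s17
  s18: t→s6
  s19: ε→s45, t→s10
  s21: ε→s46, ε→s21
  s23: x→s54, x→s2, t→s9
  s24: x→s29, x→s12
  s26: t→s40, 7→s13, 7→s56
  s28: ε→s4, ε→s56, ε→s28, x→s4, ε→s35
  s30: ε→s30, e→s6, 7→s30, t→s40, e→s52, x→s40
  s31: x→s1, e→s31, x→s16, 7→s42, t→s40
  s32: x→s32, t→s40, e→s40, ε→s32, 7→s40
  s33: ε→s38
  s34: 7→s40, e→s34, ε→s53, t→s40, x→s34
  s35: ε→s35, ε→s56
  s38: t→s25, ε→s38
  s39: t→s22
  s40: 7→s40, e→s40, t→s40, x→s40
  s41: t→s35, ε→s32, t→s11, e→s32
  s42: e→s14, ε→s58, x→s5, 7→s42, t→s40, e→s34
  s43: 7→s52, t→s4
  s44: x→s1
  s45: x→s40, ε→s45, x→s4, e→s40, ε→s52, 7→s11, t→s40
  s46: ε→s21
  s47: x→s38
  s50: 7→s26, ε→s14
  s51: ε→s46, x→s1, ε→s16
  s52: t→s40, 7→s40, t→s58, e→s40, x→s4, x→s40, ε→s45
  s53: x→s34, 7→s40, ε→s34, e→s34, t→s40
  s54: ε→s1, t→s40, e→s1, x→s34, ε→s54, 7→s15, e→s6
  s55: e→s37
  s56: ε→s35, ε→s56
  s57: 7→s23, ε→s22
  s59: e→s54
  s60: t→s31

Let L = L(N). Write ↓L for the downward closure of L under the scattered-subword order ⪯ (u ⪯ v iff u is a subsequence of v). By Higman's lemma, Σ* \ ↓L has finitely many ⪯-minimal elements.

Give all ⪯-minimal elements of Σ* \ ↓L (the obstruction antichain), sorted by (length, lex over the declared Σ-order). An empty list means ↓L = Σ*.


|Q|=61, |F|=14, |δ|=146 (39 ε).
min D↑ (12 st, q0=0, F={2}): 0:x→1,t→2,7→3,e→0 1:x→4,t→2,7→5,e→1 2:x→2,t→2,7→2,e→2 3:x→6,t→2,7→3,e→4 4:x→4,t→2,7→2,e→4 5:x→7,t→2,7→5,e→8 6:x→4,t→2,7→9,e→4 7:x→7,t→2,7→2,e→8 8:x→8,t→2,7→2,e→2 9:x→7,t→2,7→10,e→8 10:x→2,t→2,7→10,e→11 11:x→2,t→2,7→2,e→2 [Hopcroft].
't': run [28, 6] end={s25,s35,s40,s56,s58,s6} rej; 1/1 del acc.
'xx7': |S_i|=[28, 24, 10, 1] end={s40} ∉↓L; 3/3 del acc.
'7e7': |S_i|=[28, 24, 17, 2] end={s11,s40} ∉↓L; 3/3 del acc.
'x7ee': run [28, 24, 18, 13, 2] end={s25,s40} rej; 4/4 deletions ∈↓L.
'7x77x': run [28, 24, 19, 16, 13, 6] end={s2,s28,s35,s4,s40,s56} ∉↓L; 5/5 deletions ∈↓L.
5 words, ⪯-incomp.

min(Σ*\↓L) = [t, xx7, 7e7, x7ee, 7x77x].


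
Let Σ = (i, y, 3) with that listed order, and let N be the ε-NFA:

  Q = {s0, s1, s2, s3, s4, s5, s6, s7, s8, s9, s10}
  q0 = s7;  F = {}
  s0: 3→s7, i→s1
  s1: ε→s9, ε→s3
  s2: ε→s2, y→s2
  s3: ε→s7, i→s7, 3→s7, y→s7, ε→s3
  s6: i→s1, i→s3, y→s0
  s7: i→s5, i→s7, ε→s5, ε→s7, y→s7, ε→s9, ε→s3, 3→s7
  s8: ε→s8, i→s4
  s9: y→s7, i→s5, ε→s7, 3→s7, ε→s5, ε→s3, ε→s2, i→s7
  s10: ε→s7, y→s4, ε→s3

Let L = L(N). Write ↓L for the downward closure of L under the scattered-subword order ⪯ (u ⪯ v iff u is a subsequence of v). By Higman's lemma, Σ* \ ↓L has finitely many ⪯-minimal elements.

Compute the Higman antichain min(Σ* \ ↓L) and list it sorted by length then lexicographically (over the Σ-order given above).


|Q|=11, |F|=0, |δ|=35 (16 ε).
min D↑ (1 st, q0=0, F={0}): 0:i→0,y→0,3→0 (ε-aug+det+¬).
ε ∈ L(D↑) ⇒ ↓L = ∅.

Antichain: [ε].


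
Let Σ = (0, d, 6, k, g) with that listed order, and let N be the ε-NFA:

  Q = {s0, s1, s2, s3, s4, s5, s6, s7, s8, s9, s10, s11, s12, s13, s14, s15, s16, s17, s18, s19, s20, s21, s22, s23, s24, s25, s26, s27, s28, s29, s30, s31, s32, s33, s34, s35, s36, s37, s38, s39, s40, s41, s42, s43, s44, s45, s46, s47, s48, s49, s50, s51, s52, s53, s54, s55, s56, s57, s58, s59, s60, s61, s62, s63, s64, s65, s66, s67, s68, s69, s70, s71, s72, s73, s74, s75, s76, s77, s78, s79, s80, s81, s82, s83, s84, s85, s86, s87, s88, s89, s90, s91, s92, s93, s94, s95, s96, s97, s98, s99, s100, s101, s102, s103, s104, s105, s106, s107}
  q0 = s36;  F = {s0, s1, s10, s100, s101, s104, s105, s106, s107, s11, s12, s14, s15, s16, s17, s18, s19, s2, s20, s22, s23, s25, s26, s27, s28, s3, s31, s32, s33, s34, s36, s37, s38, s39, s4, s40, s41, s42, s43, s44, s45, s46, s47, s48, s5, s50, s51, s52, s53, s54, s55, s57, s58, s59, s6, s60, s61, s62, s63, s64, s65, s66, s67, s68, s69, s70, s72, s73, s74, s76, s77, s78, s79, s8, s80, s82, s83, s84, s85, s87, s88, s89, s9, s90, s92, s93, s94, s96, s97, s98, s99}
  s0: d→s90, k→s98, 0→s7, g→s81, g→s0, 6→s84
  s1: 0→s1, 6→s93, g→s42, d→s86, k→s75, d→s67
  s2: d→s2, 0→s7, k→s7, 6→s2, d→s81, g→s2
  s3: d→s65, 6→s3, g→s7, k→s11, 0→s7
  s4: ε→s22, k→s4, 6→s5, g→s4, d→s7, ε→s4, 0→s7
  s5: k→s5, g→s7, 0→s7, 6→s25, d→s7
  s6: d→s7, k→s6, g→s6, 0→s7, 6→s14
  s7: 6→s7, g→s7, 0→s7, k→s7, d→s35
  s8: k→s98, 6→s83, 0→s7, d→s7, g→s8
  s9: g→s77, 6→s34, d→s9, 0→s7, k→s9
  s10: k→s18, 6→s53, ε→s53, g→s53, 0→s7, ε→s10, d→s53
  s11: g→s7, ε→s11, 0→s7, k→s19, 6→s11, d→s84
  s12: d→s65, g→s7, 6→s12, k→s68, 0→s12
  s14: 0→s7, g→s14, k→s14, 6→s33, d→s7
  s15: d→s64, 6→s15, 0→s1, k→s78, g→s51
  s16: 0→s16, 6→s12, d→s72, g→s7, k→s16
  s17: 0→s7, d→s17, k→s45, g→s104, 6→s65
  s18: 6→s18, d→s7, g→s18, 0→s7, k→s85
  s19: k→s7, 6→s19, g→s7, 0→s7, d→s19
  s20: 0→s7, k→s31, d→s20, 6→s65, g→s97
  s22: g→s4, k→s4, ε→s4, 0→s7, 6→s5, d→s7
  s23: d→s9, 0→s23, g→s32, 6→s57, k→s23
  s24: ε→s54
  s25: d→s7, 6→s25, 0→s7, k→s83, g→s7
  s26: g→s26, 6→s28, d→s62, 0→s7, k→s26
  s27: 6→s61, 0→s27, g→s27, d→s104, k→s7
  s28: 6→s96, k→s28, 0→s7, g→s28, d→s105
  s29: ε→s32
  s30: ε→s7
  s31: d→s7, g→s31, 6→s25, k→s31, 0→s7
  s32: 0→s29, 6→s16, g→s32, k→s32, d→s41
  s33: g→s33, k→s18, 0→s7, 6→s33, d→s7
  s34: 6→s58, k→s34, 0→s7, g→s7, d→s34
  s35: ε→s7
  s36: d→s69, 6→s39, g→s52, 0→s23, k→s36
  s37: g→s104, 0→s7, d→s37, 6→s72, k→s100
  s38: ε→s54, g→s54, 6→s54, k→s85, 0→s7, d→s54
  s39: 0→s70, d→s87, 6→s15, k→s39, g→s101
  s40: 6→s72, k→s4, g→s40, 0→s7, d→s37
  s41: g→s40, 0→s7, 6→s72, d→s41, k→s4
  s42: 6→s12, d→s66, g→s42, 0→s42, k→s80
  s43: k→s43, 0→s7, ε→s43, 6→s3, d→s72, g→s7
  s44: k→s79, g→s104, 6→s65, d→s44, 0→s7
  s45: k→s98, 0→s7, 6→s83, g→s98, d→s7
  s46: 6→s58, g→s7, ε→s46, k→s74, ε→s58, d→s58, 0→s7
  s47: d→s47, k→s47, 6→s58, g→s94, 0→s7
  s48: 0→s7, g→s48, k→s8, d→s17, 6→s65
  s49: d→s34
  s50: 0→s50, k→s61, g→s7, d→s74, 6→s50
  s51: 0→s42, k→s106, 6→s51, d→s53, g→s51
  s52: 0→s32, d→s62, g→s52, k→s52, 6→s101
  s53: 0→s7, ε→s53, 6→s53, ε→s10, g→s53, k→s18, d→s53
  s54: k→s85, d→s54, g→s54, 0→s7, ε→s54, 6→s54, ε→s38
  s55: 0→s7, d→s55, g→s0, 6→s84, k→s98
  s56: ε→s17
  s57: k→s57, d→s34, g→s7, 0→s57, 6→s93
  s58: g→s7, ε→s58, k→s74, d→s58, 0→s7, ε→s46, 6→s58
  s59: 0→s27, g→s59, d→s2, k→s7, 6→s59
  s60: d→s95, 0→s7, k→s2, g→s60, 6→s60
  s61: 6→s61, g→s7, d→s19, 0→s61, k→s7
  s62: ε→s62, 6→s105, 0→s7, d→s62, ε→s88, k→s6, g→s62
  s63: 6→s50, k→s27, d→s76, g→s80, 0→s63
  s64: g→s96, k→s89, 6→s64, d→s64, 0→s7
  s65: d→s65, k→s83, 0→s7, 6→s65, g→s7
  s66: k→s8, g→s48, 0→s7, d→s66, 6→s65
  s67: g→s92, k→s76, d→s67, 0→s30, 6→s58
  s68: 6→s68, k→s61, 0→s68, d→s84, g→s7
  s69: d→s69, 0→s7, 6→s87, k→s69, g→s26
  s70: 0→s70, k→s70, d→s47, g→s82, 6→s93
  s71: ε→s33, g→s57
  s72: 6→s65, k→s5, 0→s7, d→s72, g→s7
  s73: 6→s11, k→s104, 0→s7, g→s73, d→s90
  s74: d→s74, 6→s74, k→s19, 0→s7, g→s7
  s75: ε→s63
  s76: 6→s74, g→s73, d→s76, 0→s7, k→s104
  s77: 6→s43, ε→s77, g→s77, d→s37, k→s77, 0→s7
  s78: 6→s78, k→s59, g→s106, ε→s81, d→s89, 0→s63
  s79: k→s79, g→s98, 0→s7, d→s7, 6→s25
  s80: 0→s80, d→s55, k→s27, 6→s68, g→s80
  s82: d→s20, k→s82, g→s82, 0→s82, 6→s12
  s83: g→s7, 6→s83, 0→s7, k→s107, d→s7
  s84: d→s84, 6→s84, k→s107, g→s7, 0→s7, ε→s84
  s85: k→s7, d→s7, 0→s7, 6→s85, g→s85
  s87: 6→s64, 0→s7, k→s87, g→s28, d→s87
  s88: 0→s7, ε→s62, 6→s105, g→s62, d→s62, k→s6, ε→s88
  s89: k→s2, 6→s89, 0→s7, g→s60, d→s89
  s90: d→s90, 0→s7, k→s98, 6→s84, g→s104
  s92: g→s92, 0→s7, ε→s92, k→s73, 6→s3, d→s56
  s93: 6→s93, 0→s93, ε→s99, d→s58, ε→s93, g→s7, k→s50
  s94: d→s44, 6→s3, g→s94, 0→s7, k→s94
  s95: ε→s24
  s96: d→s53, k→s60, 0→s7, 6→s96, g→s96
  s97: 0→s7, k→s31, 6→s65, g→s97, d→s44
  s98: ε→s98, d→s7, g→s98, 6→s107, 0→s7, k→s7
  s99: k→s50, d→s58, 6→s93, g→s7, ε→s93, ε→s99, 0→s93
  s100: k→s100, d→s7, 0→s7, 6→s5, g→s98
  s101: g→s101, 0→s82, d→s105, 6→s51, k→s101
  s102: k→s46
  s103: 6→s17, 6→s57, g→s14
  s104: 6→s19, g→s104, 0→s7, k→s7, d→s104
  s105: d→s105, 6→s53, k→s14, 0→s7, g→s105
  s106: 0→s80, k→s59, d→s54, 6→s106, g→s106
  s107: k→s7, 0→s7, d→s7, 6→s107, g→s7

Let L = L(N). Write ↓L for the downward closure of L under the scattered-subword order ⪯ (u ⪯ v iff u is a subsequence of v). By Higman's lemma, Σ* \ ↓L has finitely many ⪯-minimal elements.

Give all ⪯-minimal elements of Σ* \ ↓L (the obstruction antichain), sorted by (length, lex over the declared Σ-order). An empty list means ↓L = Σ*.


|Q|=108, |F|=91, |δ|=506 (37 ε).
min D↑ (86 st, q0=0, F={8}): 0:0→1,d→2,6→3,k→0,g→4 1:0→1,d→5,6→6,k→1,g→7 2:0→8,d→2,6→9,k→2,g→10 3:0→11,d→9,6→12,k→3,g→13 4:0→7,d→14,6→13,k→4,g→4 5:0→8,d→5,6→15,k→5,g→16 6:0→6,d→15,6→17,k→6,g→8 7:0→7,d→18,6→19,k→7,g→7 8:0→8,d→8,6→8,k→8,g→8 9:0→8,d→9,6→20,k→9,g→21 10:0→8,d→14,6→21,k→10,g→10 11:0→11,d→22,6→17,k→11,g→23 12:0→24,d→20,6→12,k→25,g→26 13:0→23,d→27,6→26,k→13,g→13 14:0→8,d→14,6→27,k→28,g→14 15:0→8,d→15,6→29,k→15,g→8 16:0→8,d→30,6→31,k→16,g→16 17:0→17,d→29,6→17,k→32,g→8 18:0→8,d→18,6→33,k→34,g→35 19:0→19,d→33,6→36,k→19,g→8 20:0→8,d→20,6→20,k→37,g→38 21:0→8,d→27,6→38,k→21,g→21 22:0→8,d→22,6→29,k→22,g→39 23:0→23,d→40,6→36,k→23,g→23 24:0→24,d→41,6→17,k→42,g→43 25:0→42,d→37,6→25,k→44,g→45 26:0→43,d→46,6→26,k→45,g→26 27:0→8,d→27,6→46,k→47,g→27 28:0→8,d→8,6→47,k→28,g→28 29:0→8,d→29,6→29,k→48,g→8 30:0→8,d→30,6→33,k→49,g→50 31:0→8,d→33,6→51,k→31,g→8 32:0→32,d→48,6→32,k→52,g→8 33:0→8,d→33,6→53,k→54,g→8 34:0→8,d→8,6→54,k→34,g→34 35:0→8,d→30,6→33,k→34,g→35 36:0→36,d→53,6→36,k→55,g→8 37:0→8,d→37,6→37,k→56,g→57 38:0→8,d→46,6→38,k→57,g→38 39:0→8,d→58,6→51,k→39,g→39 40:0→8,d→40,6→53,k→59,g→60 41:0→8,d→41,6→29,k→61,g→62 42:0→42,d→61,6→32,k→63,g→64 43:0→43,d→65,6→36,k→64,g→43 44:0→63,d→56,6→44,k→8,g→44 45:0→64,d→66,6→45,k→44,g→45 46:0→8,d→46,6→46,k→67,g→46 47:0→8,d→8,6→68,k→47,g→47 48:0→8,d→48,6→48,k→69,g→8 49:0→8,d→8,6→54,k→49,g→70 50:0→8,d→50,6→69,k→8,g→50 51:0→8,d→53,6→51,k→71,g→8 52:0→52,d→69,6→52,k→8,g→8 53:0→8,d→53,6→53,k→72,g→8 54:0→8,d→8,6→73,k→54,g→8 55:0→55,d→74,6→55,k→52,g→8 56:0→8,d→56,6→56,k→8,g→56 57:0→8,d→66,6→57,k→56,g→57 58:0→8,d→58,6→53,k→75,g→50 59:0→8,d→8,6→73,k→59,g→59 60:0→8,d→58,6→53,k→59,g→60 61:0→8,d→61,6→48,k→50,g→76 62:0→8,d→77,6→51,k→76,g→62 63:0→63,d→50,6→52,k→8,g→63 64:0→64,d→78,6→55,k→63,g→64 65:0→8,d→65,6→53,k→79,g→80 66:0→8,d→66,6→66,k→81,g→66 67:0→8,d→8,6→67,k→81,g→67 68:0→8,d→8,6→68,k→67,g→68 69:0→8,d→69,6→69,k→8,g→8 70:0→8,d→8,6→82,k→8,g→70 71:0→8,d→74,6→71,k→69,g→8 72:0→8,d→8,6→72,k→82,g→8 73:0→8,d→8,6→73,k→72,g→8 74:0→8,d→74,6→74,k→82,g→8 75:0→8,d→8,6→73,k→75,g→70 76:0→8,d→83,6→71,k→50,g→76 77:0→8,d→77,6→53,k→84,g→50 78:0→8,d→78,6→74,k→70,g→85 79:0→8,d→8,6→72,k→70,g→79 80:0→8,d→77,6→53,k→79,g→80 81:0→8,d→8,6→81,k→8,g→81 82:0→8,d→8,6→82,k→8,g→8 83:0→8,d→83,6→74,k→70,g→50 84:0→8,d→8,6→72,k→70,g→70 85:0→8,d→83,6→74,k→70,g→85 (ε-aug+det+¬).
'd0': run [101, 73, 3] end={s30,s35,s7} ∉↓L; 2/2 single-dels accept.
'06g': N↓-sim [101, 69, 25, 2] end={s35,s7} ∉↓L; 3/3 del acc.
'gdkd': run [101, 74, 48, 19, 2] end={s35,s7} rej; 4/4 deletions ∈↓L.
'66kkk': run [101, 83, 62, 37, 12, 2] end={s35,s7} — reject; 5/5 deletions ∈↓L.
'0dgdgk': run [101, 69, 50, 36, 20, 6, 2] end={s35,s7} ∉↓L; 6/6 single-dels accept.
5 words, ⪯-incomp.

min(Σ*\↓L) = [d0, 06g, gdkd, 66kkk, 0dgdgk].


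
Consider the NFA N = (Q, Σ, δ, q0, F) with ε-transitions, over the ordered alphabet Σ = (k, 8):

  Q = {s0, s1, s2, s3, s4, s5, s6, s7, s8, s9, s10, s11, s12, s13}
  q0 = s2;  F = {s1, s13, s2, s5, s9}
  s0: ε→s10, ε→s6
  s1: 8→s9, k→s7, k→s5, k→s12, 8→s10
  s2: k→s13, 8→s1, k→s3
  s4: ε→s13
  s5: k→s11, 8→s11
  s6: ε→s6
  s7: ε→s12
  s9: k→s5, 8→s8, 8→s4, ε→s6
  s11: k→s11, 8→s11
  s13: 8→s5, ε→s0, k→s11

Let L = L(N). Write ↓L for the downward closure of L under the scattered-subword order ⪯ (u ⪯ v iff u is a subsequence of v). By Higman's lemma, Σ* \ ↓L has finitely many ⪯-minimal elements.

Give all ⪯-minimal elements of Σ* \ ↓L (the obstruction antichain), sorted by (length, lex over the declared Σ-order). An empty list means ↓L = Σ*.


|Q|=14, |F|=5, |δ|=24 (7 ε).
min D↑ (6 st, q0=0, F={3}): 0:k→1,8→2 1:k→3,8→4 2:k→4,8→5 3:k→3,8→3 4:k→3,8→3 5:k→4,8→1 [Hopcroft].
'kk': |S_i|=[14, 9, 1] end={s11} rej; 2/2 single-dels accept.
'k88': |S_i|=[14, 9, 2, 1] end={s11} ∉↓L; 3/3 deletions ∈↓L.
'8k8': N↓-sim [14, 12, 4, 1] end={s11} ∉↓L; 3/3 single-dels accept.
'888k': N↓-sim [14, 12, 9, 8, 1] end={s11} rej; 4/4 deletions ∈↓L.
'88888': N↓-sim [14, 12, 9, 8, 2, 1] end={s11} ∉↓L; 5/5 del acc.
5 minimals (antichain).

min(Σ*\↓L) = [kk, k88, 8k8, 888k, 88888].


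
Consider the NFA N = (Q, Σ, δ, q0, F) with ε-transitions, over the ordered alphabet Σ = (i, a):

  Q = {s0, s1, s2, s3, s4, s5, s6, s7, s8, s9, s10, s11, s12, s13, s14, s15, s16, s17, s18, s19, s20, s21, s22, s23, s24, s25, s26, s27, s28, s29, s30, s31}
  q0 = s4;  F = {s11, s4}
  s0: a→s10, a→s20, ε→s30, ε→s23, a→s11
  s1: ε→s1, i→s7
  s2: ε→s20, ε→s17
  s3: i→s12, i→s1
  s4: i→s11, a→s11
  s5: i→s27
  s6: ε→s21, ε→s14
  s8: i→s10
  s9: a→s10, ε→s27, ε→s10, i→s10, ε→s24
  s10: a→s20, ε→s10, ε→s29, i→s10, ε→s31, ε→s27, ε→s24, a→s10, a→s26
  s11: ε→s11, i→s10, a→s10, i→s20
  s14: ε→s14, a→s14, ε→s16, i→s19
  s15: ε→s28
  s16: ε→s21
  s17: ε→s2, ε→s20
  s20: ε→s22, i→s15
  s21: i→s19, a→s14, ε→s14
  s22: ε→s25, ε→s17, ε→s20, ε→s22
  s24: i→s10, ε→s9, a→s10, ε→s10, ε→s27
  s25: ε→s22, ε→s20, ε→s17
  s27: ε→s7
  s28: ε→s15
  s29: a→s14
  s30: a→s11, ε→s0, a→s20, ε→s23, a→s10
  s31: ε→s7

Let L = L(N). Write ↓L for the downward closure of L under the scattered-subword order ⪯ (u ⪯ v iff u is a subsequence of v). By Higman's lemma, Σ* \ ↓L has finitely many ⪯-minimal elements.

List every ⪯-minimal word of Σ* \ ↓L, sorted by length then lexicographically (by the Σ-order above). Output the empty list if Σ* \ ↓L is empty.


A = [ii, ia, ai, aa].

|Q|=32, |F|=2, |δ|=69 (39 ε).
min D↑ (3 st, q0=0, F={2}): 0:i→1,a→1 1:i→2,a→2 2:i→2,a→2 [Hopcroft].
'ii': N↓-sim [21, 20, 19] end={s10,s14,s15,s16,s17,s19,s2,s20,s21,s22,s24,s25,…} — reject; 2/2 single-dels accept.
'ia': run [21, 20, 19] end={s10,s14,s15,s16,s17,s19,s2,s20,s21,s22,s24,s25,…} ∉↓L; 2/2 del acc.
'ai': run [21, 20, 19] end={s10,s14,s15,s16,s17,s19,s2,s20,s21,s22,s24,s25,…} rej; 2/2 deletions ∈↓L.
'aa': N↓-sim [21, 20, 19] end={s10,s14,s15,s16,s17,s19,s2,s20,s21,s22,s24,s25,…} ∉↓L; 2/2 del acc.
4 obstructions.


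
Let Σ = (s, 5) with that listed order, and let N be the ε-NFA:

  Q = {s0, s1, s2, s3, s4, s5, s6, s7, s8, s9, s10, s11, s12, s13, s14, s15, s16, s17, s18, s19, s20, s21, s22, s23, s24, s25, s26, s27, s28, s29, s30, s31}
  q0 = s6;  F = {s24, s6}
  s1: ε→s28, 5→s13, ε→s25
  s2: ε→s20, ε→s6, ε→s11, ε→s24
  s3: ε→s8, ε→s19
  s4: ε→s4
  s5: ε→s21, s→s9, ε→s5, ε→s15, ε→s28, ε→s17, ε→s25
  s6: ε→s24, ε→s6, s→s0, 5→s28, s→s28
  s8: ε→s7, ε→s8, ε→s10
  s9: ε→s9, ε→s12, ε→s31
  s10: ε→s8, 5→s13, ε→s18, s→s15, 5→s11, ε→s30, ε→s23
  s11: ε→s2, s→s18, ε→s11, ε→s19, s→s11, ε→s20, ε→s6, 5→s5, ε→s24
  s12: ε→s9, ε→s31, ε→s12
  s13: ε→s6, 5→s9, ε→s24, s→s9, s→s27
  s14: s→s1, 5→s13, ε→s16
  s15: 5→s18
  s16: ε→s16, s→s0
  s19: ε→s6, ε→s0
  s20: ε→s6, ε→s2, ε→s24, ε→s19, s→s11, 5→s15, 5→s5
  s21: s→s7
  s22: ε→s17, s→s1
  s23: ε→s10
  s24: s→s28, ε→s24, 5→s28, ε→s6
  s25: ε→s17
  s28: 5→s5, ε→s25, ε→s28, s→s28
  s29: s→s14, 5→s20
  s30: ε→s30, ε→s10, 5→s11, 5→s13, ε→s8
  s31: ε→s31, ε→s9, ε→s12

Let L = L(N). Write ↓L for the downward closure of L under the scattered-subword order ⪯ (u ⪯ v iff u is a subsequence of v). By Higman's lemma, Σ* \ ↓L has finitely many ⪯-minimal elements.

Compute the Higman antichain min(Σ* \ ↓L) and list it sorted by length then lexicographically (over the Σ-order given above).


Antichain: [s, 5].

|Q|=32, |F|=2, |δ|=90 (59 ε).
min D↑ (2 st, q0=0, F={1}): 0:s→1,5→1 1:s→1,5→1 [Hopcroft].
's': N↓-sim [14, 12] end={s0,s12,s15,s17,s18,s21,s25,s28,s31,s5,s7,s9} rej; 1/1 del acc.
'5': run [14, 11] end={s12,s15,s17,s18,s21,s25,s28,s31,s5,s7,s9} rej; 1/1 del acc.
2 obstructions.


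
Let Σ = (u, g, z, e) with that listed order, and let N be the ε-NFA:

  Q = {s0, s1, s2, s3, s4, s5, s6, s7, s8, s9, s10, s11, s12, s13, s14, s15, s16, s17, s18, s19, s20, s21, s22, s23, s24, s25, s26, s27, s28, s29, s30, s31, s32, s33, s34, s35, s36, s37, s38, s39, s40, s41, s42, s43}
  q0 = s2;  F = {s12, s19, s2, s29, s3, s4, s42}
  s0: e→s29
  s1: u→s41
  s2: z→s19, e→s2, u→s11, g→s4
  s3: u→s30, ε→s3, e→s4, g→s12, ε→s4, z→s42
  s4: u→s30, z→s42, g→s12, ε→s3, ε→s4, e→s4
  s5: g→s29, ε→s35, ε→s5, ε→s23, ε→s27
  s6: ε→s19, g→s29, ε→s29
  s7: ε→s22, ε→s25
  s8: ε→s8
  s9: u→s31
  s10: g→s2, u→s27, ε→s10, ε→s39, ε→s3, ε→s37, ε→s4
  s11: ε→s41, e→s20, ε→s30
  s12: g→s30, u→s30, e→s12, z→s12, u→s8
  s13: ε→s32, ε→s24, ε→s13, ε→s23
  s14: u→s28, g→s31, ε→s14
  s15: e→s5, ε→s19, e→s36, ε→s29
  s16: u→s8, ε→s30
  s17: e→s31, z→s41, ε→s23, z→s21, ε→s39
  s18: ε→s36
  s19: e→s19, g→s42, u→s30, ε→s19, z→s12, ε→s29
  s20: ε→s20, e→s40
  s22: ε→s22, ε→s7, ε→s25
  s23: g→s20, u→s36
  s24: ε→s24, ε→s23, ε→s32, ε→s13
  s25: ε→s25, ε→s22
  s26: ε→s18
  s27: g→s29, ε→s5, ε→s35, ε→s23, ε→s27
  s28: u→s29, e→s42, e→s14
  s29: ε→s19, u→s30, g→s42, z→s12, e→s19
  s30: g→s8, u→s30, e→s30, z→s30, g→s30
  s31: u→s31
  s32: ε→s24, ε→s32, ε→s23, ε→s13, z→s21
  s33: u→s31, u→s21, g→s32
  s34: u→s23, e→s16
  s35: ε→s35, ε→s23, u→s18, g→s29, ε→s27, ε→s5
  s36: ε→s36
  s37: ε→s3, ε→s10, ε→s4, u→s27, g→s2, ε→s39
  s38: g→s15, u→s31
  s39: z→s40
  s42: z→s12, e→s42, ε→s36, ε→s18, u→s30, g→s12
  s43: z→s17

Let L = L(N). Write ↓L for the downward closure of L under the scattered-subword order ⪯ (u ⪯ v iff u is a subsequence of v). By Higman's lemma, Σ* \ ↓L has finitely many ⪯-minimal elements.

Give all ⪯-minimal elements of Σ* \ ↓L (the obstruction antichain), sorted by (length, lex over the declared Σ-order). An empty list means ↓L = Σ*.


Antichain: [u, ggg, zzg].

|Q|=44, |F|=7, |δ|=136 (64 ε).
min D↑ (6 st, q0=0, F={1}): 0:u→1,g→2,z→3,e→0 1:u→1,g→1,z→1,e→1 2:u→1,g→4,z→5,e→2 3:u→1,g→5,z→4,e→3 4:u→1,g→1,z→4,e→4 5:u→1,g→4,z→4,e→5.
'u': run [15, 6] end={s11,s20,s30,s40,s41,s8} — reject; 1/1 single-dels accept.
'ggg': run [15, 8, 3, 2] end={s30,s8} ∉↓L; 3/3 deletions ∈↓L.
'zzg': N↓-sim [15, 8, 3, 2] end={s30,s8} rej; 3/3 single-dels accept.
3 minimals (antichain).


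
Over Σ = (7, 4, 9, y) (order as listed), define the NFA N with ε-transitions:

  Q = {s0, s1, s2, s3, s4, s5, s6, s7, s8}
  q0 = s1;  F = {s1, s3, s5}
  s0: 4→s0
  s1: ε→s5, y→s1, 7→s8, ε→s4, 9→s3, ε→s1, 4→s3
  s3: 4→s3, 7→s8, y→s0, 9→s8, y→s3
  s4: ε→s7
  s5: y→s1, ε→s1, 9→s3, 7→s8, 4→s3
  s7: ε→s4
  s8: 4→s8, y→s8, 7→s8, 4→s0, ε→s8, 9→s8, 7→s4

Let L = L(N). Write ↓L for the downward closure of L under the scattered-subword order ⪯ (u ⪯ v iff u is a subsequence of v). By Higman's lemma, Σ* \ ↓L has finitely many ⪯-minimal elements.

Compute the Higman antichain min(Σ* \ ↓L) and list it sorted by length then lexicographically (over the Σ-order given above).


|Q|=9, |F|=3, |δ|=27 (7 ε).
min D↑ (3 st, q0=0, F={1}): 0:7→1,4→2,9→2,y→0 1:7→1,4→1,9→1,y→1 2:7→1,4→2,9→1,y→2 [Hopcroft].
'7': |S_i|=[7, 4] end={s0,s4,s7,s8} — reject; 1/1 deletions ∈↓L.
'49': N↓-sim [7, 5, 4] end={s0,s4,s7,s8} — reject; 2/2 single-dels accept.
'99': |S_i|=[7, 5, 4] end={s0,s4,s7,s8} rej; 2/2 del acc.
3 words, ⪯-incomp.

min(Σ*\↓L) = [7, 49, 99].


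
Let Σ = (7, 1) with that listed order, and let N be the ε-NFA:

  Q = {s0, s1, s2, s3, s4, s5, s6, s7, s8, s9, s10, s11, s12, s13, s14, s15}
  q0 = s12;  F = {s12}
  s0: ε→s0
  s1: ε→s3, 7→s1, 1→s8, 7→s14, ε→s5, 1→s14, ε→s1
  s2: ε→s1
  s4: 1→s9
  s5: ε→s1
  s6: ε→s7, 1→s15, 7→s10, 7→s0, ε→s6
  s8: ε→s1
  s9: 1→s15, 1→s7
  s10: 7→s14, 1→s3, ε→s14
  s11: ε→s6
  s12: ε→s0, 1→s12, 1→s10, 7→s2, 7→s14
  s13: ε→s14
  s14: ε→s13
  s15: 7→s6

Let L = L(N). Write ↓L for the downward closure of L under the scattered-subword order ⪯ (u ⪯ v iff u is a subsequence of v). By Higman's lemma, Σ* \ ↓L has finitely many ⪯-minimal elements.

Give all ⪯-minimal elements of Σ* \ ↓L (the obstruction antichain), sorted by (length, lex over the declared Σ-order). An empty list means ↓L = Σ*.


|Q|=16, |F|=1, |δ|=31 (14 ε).
min D↑ (2 st, q0=0, F={1}): 0:7→1,1→0 1:7→1,1→1 [Hopcroft].
'7': N↓-sim [10, 7] end={s1,s13,s14,s2,s3,s5,s8} rej; 1/1 del acc.
1 words, ⪯-incomp.

A = [7].


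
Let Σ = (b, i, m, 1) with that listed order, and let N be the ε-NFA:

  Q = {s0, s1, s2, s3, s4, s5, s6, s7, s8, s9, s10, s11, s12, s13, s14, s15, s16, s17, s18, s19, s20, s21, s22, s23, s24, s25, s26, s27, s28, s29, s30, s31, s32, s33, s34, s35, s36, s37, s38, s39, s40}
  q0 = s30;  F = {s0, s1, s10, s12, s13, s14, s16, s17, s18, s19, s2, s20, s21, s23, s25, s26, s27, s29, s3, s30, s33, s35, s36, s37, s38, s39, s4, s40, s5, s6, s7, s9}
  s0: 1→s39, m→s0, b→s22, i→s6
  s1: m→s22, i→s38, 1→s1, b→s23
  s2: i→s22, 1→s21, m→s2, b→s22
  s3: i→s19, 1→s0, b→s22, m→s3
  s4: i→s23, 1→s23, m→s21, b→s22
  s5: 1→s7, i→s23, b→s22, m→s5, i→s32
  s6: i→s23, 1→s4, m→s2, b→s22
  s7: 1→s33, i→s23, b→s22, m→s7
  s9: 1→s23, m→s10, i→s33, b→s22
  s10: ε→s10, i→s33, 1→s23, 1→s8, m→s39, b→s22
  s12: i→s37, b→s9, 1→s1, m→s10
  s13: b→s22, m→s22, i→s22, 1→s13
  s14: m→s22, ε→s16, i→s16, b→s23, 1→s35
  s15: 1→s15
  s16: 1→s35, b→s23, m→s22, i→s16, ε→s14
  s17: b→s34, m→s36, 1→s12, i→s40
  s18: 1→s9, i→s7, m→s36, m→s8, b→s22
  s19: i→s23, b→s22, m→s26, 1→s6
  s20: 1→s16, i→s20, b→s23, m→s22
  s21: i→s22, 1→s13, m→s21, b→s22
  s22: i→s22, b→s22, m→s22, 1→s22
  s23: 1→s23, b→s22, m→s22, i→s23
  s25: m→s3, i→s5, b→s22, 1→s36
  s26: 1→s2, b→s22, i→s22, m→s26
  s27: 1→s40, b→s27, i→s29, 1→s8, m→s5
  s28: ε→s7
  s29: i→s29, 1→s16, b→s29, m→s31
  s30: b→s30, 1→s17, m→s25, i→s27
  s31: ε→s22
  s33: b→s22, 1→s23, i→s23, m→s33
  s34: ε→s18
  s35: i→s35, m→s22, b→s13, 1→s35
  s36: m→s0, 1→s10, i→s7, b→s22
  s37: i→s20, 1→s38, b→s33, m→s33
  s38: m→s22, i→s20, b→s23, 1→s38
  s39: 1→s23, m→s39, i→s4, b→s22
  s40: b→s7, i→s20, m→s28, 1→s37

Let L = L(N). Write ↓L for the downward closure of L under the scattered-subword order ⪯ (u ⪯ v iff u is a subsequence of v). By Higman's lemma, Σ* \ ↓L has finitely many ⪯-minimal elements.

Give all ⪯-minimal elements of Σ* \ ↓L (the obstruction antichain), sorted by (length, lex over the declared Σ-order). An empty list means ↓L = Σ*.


|Q|=41, |F|=32, |δ|=143 (6 ε).
min D↑ (32 st, q0=0, F={7}): 0:b→0,i→1,m→2,1→3 1:b→1,i→4,m→5,1→6 2:b→7,i→5,m→8,1→9 3:b→10,i→6,m→9,1→11 4:b→4,i→4,m→7,1→12 5:b→7,i→13,m→5,1→14 6:b→14,i→15,m→14,1→16 7:b→7,i→7,m→7,1→7 8:b→7,i→17,m→8,1→18 9:b→7,i→14,m→18,1→19 10:b→7,i→14,m→9,1→20 11:b→20,i→16,m→19,1→21 12:b→13,i→12,m→7,1→22 13:b→7,i→13,m→7,1→13 14:b→7,i→13,m→14,1→23 15:b→13,i→15,m→7,1→12 16:b→23,i→15,m→23,1→24 17:b→7,i→13,m→25,1→26 18:b→7,i→26,m→18,1→27 19:b→7,i→23,m→27,1→13 20:b→7,i→23,m→19,1→13 21:b→13,i→24,m→7,1→21 22:b→28,i→22,m→7,1→22 23:b→7,i→13,m→23,1→13 24:b→13,i→15,m→7,1→24 25:b→7,i→7,m→25,1→29 26:b→7,i→13,m→29,1→30 27:b→7,i→30,m→27,1→13 28:b→7,i→7,m→7,1→28 29:b→7,i→7,m→29,1→31 30:b→7,i→13,m→31,1→13 31:b→7,i→7,m→31,1→28 [Hopcroft].
'mb': |S_i|=[38, 22, 1] end={s22} rej; 2/2 del acc.
'iim': N↓-sim [38, 25, 10, 2] end={s22,s31} — reject; 3/3 deletions ∈↓L.
'1bb': |S_i|=[38, 28, 17, 1] end={s22} ∉↓L; 3/3 single-dels accept.
'111m': run [38, 28, 18, 10, 1] end={s22} rej; 4/4 single-dels accept.
'mmimi': |S_i|=[38, 22, 16, 10, 5, 1] end={s22} rej; 5/5 single-dels accept.
'ii11bi': N↓-sim [38, 25, 10, 6, 4, 2, 1] end={s22} ∉↓L; 6/6 del acc.
6 minimals (antichain).

Antichain: [mb, iim, 1bb, 111m, mmimi, ii11bi].
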